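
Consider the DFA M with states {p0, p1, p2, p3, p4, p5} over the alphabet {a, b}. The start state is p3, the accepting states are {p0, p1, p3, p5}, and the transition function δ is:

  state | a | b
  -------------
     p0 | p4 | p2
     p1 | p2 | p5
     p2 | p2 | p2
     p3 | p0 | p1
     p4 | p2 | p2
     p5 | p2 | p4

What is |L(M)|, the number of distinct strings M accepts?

The useful subgraph on states {p0, p1, p3, p5} is acyclic, so L(M) is finite; the longest accepting path visits 3 useful states, giving maximum string length 2.
Counting accepting paths from p3 by length: 1 of length 0, 2 of length 1, 1 of length 2. Total 4.

4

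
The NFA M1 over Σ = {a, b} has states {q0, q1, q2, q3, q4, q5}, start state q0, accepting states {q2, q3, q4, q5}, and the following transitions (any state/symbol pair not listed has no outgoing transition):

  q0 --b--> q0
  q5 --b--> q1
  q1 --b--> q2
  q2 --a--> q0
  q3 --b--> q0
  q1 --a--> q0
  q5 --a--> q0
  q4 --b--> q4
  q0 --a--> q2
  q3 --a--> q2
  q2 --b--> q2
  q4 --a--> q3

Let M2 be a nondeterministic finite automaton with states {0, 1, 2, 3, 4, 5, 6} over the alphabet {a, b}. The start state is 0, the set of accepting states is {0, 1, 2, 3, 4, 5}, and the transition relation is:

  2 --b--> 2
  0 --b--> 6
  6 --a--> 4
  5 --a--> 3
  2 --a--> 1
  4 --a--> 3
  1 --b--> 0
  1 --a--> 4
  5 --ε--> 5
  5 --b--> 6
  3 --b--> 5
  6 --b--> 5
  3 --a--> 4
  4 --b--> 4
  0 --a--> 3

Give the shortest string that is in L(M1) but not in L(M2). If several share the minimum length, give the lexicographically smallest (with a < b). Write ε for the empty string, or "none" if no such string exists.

The string abb is accepted by M1 but not by M2.
No shorter string lies in the difference, and abb is the lexicographically first length-3 string in L(M1) \ L(M2).

abb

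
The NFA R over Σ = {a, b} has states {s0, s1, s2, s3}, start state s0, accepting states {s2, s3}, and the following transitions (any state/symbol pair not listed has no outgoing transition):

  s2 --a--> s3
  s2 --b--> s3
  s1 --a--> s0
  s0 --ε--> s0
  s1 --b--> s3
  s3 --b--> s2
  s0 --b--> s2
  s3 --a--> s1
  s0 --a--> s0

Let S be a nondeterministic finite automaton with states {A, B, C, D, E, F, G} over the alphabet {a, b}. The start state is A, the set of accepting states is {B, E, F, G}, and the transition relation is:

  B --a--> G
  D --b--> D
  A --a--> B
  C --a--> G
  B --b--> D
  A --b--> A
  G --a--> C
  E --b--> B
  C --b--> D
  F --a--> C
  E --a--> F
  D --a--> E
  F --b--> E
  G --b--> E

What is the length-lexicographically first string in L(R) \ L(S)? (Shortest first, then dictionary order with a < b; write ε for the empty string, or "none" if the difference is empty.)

The string b is accepted by R but not by S.
No shorter string lies in the difference, and b is the lexicographically first length-1 string in L(R) \ L(S).

b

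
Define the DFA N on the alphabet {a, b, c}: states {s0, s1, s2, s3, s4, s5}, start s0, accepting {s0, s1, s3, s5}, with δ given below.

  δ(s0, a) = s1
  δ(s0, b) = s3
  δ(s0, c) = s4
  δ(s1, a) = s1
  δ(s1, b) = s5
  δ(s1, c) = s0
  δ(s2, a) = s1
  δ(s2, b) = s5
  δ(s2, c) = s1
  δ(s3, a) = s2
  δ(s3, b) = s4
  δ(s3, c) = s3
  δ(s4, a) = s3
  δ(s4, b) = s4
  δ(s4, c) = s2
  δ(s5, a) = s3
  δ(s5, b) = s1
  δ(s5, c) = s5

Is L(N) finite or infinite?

infinite

State s0 is reachable from the start and can reach an accepting state, and it lies on the cycle s0 → s1 → s0.
Traversing that cycle any number of times yields accepted strings of unbounded length, so the language is infinite.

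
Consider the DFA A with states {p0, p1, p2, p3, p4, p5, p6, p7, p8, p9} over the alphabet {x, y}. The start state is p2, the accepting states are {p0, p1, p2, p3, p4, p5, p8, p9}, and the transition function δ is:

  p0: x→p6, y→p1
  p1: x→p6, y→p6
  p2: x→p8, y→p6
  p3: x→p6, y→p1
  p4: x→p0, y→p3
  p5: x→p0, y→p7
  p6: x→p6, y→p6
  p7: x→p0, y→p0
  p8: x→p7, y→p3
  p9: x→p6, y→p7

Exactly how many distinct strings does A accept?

The useful subgraph on states {p0, p1, p2, p3, p7, p8} is acyclic, so L(A) is finite; the longest accepting path visits 5 useful states, giving maximum string length 4.
Counting accepting paths from p2 by length: 1 of length 0, 1 of length 1, 1 of length 2, 3 of length 3, 2 of length 4. Total 8.

8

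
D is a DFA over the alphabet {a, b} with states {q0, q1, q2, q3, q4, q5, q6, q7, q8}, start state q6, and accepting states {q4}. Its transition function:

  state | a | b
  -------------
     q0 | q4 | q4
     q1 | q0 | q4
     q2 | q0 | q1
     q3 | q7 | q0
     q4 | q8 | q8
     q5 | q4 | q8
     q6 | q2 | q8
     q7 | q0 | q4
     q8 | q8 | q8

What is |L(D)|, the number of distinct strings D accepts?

5

The useful subgraph on states {q0, q1, q2, q4, q6} is acyclic, so L(D) is finite; the longest accepting path visits 5 useful states, giving maximum string length 4.
Counting accepting paths from q6 by length: 3 of length 3, 2 of length 4. Total 5.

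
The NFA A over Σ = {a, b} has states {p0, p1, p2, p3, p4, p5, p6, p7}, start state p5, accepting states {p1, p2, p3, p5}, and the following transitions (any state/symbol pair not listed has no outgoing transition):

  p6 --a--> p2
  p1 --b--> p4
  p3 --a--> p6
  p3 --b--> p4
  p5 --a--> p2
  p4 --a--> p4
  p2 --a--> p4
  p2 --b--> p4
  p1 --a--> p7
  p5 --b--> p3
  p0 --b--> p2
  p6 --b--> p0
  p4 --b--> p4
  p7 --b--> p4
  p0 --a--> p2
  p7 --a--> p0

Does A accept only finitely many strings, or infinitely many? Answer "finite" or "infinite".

finite

The useful states (reachable from p5 and able to reach an accepting state) are {p0, p2, p3, p5, p6}.
Restricted to these states the transition graph has no cycle, so every accepting path has bounded length and L is finite.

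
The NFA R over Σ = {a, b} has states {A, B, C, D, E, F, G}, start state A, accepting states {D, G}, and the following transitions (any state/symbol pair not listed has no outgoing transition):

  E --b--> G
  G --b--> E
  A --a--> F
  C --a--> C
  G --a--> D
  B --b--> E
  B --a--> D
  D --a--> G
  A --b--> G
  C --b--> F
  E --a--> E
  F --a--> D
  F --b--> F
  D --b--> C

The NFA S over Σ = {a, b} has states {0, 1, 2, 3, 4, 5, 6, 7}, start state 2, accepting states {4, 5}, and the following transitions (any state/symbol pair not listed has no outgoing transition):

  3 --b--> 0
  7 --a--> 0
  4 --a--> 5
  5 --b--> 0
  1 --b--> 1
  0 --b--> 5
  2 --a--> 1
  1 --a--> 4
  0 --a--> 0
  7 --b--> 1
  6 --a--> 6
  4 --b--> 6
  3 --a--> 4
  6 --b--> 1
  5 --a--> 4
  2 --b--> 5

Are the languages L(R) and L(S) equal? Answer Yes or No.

Yes

Exploring the product automaton R × S from the start pair (A, 2), following both machines on each input symbol, reaches 6 state pairs: (A, 2), (F, 1), (G, 5), (D, 4), (E, 0), (C, 6).
R accepts in {D, G} and S accepts in {4, 5}. In every reachable pair the two components are either both accepting — (G, 5), (D, 4) — or both non-accepting, so no string is accepted by exactly one of the machines: L(R) \ L(S) and L(S) \ L(R) are both empty.
Hence every string is accepted by R iff it is accepted by S, and the two languages coincide.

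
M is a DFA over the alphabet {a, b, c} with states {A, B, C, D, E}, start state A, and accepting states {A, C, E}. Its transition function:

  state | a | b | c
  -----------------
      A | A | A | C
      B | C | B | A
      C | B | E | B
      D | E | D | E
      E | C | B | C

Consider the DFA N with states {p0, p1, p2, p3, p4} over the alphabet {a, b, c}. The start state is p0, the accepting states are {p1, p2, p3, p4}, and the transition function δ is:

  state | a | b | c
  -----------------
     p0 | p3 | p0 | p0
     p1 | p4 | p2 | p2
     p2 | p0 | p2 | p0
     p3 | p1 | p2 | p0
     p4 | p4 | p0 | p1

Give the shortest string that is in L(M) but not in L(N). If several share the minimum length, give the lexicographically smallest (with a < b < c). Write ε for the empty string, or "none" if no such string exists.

The empty string ε is accepted by M but not by N.
Since ε is the unique shortest string, it is the required witness.

ε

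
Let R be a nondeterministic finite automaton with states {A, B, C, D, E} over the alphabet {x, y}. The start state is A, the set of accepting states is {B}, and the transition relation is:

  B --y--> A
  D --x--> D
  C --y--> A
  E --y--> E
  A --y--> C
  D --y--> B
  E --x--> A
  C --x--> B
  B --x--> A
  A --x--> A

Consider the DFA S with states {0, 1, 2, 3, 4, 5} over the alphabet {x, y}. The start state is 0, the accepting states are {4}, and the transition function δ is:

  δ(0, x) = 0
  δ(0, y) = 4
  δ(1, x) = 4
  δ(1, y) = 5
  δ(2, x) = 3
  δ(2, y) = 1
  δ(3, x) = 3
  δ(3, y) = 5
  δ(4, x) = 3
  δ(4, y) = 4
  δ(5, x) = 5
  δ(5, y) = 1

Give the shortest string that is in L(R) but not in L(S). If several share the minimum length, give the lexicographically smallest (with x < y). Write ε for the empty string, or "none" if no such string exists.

The string yx is accepted by R but not by S.
No shorter string lies in the difference, and yx is the lexicographically first length-2 string in L(R) \ L(S).

yx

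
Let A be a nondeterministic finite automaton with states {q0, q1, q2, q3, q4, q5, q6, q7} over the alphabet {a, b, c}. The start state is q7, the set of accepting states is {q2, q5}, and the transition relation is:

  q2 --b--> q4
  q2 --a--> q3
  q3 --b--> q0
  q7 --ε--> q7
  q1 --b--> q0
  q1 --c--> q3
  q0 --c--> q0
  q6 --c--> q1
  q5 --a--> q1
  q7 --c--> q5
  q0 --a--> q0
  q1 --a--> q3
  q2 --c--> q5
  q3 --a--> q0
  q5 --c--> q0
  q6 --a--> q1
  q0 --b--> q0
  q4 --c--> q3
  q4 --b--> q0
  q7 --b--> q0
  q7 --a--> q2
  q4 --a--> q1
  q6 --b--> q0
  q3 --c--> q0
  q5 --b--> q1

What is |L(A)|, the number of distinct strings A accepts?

The useful subgraph on states {q2, q5, q7} is acyclic, so L(A) is finite; the longest accepting path visits 3 useful states, giving maximum string length 2.
Counting accepting paths from q7 by length: 2 of length 1, 1 of length 2. Total 3.

3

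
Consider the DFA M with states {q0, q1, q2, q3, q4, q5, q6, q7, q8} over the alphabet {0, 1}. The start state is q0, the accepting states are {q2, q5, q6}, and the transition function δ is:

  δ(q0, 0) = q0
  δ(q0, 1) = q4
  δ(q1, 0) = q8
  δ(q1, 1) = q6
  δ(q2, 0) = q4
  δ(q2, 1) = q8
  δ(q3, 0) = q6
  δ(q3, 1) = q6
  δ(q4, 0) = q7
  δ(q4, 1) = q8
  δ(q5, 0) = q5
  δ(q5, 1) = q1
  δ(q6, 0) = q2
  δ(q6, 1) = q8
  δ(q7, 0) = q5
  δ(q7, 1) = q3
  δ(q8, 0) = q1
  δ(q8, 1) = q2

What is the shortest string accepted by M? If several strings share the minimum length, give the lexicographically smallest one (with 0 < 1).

A breadth-first search from q0 reaches an accepting state first via the path q0 → q4 → q7 → q5 on input 100.
No string of length < 3 is accepted (BFS exhausts all shorter strings without reaching an accepting state), and 100 is the lexicographically least accepting string of length 3.

100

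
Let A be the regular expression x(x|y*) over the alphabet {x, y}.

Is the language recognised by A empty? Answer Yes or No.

No

The string x matches the expression, so it belongs to L(A).
Since L(A) contains at least one string, it is not empty.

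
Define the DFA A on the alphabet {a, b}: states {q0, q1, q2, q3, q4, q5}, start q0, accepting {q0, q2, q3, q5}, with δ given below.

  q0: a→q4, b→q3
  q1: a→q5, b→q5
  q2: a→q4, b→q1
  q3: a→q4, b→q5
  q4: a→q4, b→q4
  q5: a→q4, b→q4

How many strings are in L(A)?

3

The useful subgraph on states {q0, q3, q5} is acyclic, so L(A) is finite; the longest accepting path visits 3 useful states, giving maximum string length 2.
Counting accepting paths from q0 by length: 1 of length 0, 1 of length 1, 1 of length 2. Total 3.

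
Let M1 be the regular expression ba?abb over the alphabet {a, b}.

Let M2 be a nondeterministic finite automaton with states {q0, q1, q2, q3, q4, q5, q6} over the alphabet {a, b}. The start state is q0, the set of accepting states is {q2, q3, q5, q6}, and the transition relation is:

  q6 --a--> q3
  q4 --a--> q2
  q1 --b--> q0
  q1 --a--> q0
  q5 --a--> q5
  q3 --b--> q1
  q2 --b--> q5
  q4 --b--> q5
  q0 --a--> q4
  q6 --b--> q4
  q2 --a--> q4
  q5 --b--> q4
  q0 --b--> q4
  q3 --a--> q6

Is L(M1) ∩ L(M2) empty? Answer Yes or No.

Yes

Converting the expression M1 to a DFA (subset construction, then merging equivalent states) gives the minimal DFA with states {r0, r1, r2, r3, r4, r5, r6}, start state r0, accepting states {r6} and transitions r0: a→r1, b→r2; r1: a→r1, b→r1; r2: a→r3, b→r1; r3: a→r4, b→r5; r4: a→r1, b→r5; r5: a→r1, b→r6; r6: a→r1, b→r1.
Exploring the product automaton M1 × M2 from the start pair (r0, q0), following both machines on each input symbol, reaches 9 state pairs: (r0, q0), (r1, q4), (r2, q4), (r1, q2), (r1, q5), (r3, q2), (r4, q4), (r5, q5), (r6, q4).
M1 accepts in {r6} and M2 accepts in {q2, q3, q5, q6}; no reachable pair has both components accepting, so no string drives both machines to acceptance simultaneously and L(M1) ∩ L(M2) = ∅.
So no string is accepted by both, and the intersection is empty.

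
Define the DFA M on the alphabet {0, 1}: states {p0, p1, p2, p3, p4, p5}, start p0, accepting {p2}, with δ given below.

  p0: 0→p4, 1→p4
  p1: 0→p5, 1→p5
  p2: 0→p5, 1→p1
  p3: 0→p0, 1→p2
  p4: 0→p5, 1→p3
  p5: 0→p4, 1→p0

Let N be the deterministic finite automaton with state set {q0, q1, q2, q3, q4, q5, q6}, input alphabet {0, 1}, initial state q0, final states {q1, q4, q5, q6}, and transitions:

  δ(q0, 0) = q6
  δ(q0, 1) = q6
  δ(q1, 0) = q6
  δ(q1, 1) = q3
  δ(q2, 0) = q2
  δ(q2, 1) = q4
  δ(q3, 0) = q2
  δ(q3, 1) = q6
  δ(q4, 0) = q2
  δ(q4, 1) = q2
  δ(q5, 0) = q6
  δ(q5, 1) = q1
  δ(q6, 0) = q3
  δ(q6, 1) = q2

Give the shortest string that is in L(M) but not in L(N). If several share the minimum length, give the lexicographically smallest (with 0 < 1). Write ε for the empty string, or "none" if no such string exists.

The string 00011 is accepted by M but not by N.
No shorter string lies in the difference, and 00011 is the lexicographically first length-5 string in L(M) \ L(N).

00011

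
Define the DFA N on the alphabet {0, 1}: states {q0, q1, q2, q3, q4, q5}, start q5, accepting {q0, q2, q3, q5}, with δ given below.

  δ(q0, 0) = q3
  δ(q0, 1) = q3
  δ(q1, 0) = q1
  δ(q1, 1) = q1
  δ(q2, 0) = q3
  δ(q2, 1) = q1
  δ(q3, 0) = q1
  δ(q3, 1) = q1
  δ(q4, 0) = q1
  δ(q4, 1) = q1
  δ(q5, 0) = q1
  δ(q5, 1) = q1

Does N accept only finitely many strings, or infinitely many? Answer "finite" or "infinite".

The useful states (reachable from q5 and able to reach an accepting state) are {q5}.
Restricted to these states the transition graph has no cycle, so every accepting path has bounded length and L is finite.

finite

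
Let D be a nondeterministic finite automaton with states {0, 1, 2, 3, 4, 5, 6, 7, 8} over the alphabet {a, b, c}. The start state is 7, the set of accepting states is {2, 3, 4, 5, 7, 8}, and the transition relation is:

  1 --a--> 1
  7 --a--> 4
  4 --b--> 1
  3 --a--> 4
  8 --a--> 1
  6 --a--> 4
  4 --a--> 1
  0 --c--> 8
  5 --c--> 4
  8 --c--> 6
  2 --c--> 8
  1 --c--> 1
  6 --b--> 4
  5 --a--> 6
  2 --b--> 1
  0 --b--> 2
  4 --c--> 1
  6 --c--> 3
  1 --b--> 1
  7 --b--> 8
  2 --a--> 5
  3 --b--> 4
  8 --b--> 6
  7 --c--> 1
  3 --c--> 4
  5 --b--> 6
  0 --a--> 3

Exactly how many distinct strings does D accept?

The useful subgraph on states {3, 4, 6, 7, 8} is acyclic, so L(D) is finite; the longest accepting path visits 5 useful states, giving maximum string length 4.
Counting accepting paths from 7 by length: 1 of length 0, 2 of length 1, 6 of length 3, 6 of length 4. Total 15.

15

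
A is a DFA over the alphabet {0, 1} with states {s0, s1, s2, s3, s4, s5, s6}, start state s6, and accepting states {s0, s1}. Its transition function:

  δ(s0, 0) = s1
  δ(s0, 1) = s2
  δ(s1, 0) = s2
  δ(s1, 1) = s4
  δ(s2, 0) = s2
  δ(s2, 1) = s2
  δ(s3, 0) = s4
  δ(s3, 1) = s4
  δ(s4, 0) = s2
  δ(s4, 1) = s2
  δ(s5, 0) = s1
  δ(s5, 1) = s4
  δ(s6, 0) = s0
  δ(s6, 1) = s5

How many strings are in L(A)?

3

The useful subgraph on states {s0, s1, s5, s6} is acyclic, so L(A) is finite; the longest accepting path visits 3 useful states, giving maximum string length 2.
Counting accepting paths from s6 by length: 1 of length 1, 2 of length 2. Total 3.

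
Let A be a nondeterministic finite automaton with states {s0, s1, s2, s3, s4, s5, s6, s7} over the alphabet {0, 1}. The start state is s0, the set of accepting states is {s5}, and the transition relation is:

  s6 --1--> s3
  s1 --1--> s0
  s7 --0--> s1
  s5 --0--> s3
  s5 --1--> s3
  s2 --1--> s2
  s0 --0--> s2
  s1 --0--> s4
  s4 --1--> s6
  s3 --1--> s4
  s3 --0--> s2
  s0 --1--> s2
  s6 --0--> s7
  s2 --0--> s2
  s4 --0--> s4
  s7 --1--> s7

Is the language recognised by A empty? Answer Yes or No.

Yes

The states reachable from the start state are {s0, s2}.
None of the accepting states {s5} is reachable, so no string is accepted and L(A) = ∅.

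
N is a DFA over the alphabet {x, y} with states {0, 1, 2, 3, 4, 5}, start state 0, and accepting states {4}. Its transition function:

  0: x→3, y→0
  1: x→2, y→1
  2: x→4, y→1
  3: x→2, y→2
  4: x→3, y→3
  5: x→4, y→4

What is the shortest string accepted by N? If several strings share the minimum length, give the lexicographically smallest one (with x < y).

A breadth-first search from 0 reaches an accepting state first via the path 0 → 3 → 2 → 4 on input xxx.
No string of length < 3 is accepted (BFS exhausts all shorter strings without reaching an accepting state), and xxx is the lexicographically least accepting string of length 3.

xxx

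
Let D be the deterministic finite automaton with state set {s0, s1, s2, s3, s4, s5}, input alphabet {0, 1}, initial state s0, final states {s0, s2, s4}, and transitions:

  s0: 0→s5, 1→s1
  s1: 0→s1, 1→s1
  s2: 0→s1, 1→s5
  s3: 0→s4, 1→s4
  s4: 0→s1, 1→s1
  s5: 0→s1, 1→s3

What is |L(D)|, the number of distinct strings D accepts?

The useful subgraph on states {s0, s3, s4, s5} is acyclic, so L(D) is finite; the longest accepting path visits 4 useful states, giving maximum string length 3.
Counting accepting paths from s0 by length: 1 of length 0, 2 of length 3. Total 3.

3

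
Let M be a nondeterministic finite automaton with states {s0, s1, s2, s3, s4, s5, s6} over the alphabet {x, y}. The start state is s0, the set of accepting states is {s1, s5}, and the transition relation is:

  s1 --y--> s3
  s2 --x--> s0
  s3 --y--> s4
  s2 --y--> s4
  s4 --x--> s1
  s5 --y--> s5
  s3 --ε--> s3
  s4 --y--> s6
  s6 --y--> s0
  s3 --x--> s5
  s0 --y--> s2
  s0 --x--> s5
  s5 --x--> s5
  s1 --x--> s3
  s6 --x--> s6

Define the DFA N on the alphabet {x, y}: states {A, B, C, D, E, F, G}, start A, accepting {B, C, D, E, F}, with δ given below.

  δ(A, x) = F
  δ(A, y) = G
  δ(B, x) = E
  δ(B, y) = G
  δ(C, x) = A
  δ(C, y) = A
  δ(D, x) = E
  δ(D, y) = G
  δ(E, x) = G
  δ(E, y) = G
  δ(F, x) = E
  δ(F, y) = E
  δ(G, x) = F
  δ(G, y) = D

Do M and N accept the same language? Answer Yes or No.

The string xxx is accepted by M but rejected by N.
So L(M) ≠ L(N).

No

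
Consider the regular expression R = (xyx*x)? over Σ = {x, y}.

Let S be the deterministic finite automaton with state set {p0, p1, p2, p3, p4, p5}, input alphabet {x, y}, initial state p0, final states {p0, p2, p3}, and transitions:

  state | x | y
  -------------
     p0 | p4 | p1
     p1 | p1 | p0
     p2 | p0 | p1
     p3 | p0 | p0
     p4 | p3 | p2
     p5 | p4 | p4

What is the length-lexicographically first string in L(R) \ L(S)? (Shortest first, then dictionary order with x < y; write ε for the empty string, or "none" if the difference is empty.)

The string xyxx is accepted by R but not by S.
No shorter string lies in the difference, and xyxx is the lexicographically first length-4 string in L(R) \ L(S).

xyxx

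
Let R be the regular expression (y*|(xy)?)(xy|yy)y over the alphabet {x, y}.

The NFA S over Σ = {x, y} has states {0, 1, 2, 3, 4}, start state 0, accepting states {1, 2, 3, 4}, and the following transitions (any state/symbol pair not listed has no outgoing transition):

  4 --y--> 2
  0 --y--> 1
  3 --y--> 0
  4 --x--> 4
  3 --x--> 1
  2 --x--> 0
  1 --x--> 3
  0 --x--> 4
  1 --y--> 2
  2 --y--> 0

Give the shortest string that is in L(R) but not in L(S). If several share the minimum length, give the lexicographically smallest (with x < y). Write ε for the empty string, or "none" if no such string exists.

The string xyy is accepted by R but not by S.
No shorter string lies in the difference, and xyy is the lexicographically first length-3 string in L(R) \ L(S).

xyy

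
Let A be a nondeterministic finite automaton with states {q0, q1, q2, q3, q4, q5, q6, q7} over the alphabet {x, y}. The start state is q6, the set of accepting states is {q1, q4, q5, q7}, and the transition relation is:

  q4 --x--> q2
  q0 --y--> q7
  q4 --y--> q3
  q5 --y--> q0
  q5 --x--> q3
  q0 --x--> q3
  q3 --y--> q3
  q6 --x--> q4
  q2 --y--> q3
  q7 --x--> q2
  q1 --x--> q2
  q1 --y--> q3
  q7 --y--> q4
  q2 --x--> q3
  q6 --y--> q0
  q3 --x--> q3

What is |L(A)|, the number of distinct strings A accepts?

3

The useful subgraph on states {q0, q4, q6, q7} is acyclic, so L(A) is finite; the longest accepting path visits 4 useful states, giving maximum string length 3.
Counting accepting paths from q6 by length: 1 of length 1, 1 of length 2, 1 of length 3. Total 3.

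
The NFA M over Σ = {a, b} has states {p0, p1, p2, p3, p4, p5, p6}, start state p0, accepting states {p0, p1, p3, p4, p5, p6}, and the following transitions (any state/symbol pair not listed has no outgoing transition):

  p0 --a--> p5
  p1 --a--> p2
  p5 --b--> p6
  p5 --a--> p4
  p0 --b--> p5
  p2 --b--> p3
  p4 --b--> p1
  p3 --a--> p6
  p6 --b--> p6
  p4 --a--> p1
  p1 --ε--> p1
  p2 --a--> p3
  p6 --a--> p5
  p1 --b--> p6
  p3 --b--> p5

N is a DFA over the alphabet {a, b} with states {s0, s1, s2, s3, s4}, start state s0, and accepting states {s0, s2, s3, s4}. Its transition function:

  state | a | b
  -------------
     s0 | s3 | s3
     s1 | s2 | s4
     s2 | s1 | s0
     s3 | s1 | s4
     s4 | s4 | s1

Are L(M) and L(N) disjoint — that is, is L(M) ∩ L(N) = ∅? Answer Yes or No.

The empty string ε is accepted by both M and N.
Hence L(M) ∩ L(N) ≠ ∅.

No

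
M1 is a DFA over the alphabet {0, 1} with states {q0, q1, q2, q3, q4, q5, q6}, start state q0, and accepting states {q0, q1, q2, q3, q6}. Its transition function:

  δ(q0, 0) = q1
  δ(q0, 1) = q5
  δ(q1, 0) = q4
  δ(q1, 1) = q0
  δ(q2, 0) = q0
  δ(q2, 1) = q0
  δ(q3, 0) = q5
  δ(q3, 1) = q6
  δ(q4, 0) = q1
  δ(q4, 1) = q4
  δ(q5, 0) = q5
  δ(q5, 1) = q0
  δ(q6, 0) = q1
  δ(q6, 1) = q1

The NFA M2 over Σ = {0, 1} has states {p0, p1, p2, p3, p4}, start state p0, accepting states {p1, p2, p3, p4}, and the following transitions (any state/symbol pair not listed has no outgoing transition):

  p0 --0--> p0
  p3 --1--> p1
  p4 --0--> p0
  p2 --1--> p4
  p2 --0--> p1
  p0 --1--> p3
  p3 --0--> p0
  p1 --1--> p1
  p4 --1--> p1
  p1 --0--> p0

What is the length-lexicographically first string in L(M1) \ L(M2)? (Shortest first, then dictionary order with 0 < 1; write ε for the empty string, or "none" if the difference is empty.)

The empty string ε is accepted by M1 but not by M2.
Since ε is the unique shortest string, it is the required witness.

ε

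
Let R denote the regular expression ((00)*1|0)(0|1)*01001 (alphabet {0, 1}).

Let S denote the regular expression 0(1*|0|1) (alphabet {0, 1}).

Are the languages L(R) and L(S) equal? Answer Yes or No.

No

The string 001001 is accepted by R but rejected by S.
So L(R) ≠ L(S).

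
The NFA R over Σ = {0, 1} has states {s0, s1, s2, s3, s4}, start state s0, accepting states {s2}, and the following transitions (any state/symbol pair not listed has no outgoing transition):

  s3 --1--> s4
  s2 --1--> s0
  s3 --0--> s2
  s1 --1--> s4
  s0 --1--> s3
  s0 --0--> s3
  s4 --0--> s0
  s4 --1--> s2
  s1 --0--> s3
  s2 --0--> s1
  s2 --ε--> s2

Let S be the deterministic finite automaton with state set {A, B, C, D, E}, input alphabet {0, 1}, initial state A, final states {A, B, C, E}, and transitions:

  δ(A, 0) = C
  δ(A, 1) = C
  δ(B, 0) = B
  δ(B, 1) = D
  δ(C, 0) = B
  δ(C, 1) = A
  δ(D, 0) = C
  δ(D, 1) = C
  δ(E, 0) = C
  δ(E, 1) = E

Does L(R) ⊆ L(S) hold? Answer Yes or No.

Yes

Exploring the product automaton R × S from the start pair (s0, A), following both machines on each input symbol, reaches 16 state pairs: (s0, A), (s3, C), (s2, B), (s4, A), (s1, B), (s0, D), (s0, C), (s2, C), (s3, B), (s4, D), (s3, A), (s4, C), (s0, B), (s2, A), (s3, D), (s1, C).
R accepts in {s2} and S accepts in {A, B, C, E}. The reachable pairs whose R-component is accepting are (s2, B), (s2, C), (s2, A); in each of them the S-component is accepting too, so the product for L(R) \ L(S) (R-component accepting, S-component rejecting) has no reachable accepting pair and the difference is empty.
Hence every string in L(R) is also in L(S).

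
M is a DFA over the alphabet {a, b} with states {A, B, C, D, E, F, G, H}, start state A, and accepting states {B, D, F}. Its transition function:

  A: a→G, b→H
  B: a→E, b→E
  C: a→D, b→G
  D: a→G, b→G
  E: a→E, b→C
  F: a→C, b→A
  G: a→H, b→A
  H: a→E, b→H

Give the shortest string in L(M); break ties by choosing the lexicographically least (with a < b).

baba

A breadth-first search from A reaches an accepting state first via the path A → H → E → C → D on input baba.
No string of length < 4 is accepted (BFS exhausts all shorter strings without reaching an accepting state), and baba is the lexicographically least accepting string of length 4.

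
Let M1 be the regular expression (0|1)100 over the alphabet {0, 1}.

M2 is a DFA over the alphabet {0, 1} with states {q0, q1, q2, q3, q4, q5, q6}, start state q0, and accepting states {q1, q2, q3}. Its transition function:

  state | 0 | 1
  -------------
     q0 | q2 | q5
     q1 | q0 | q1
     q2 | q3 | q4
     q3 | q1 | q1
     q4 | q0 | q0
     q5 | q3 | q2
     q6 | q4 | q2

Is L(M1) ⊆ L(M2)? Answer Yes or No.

Converting the expression M1 to a DFA (subset construction, then merging equivalent states) gives the minimal DFA with states {r0, r1, r2, r3, r4, r5}, start state r0, accepting states {r5} and transitions r0: 0→r1, 1→r1; r1: 0→r2, 1→r3; r2: 0→r2, 1→r2; r3: 0→r4, 1→r2; r4: 0→r5, 1→r2; r5: 0→r2, 1→r2.
Exploring the product automaton M1 × M2 from the start pair (r0, q0), following both machines on each input symbol, reaches 15 state pairs: (r0, q0), (r1, q2), (r1, q5), (r2, q3), (r3, q4), (r3, q2), (r2, q1), (r4, q0), (r2, q0), (r4, q3), (r2, q4), (r5, q2), (r2, q5), (r2, q2), (r5, q1).
M1 accepts in {r5} and M2 accepts in {q1, q2, q3}. The reachable pairs whose M1-component is accepting are (r5, q2), (r5, q1); in each of them the M2-component is accepting too, so the product for L(M1) \ L(M2) (M1-component accepting, M2-component rejecting) has no reachable accepting pair and the difference is empty.
Hence every string in L(M1) is also in L(M2).

Yes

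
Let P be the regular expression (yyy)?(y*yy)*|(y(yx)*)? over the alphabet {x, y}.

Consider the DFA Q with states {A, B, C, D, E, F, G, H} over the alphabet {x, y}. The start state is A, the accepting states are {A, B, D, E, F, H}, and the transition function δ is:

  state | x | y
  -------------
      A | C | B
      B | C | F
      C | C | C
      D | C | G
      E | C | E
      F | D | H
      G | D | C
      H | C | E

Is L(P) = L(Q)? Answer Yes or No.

Converting the expression P to a DFA (subset construction, then merging equivalent states) gives the minimal DFA with states {p0, p1, p2, p3, p4, p5, p6}, start state p0, accepting states {p0, p2, p3, p4, p5} and transitions p0: x→p1, y→p2; p1: x→p1, y→p1; p2: x→p1, y→p3; p3: x→p4, y→p5; p4: x→p1, y→p6; p5: x→p1, y→p5; p6: x→p4, y→p1.
Exploring the product automaton P × Q from the start pair (p0, A), following both machines on each input symbol, reaches 8 state pairs: (p0, A), (p1, C), (p2, B), (p3, F), (p4, D), (p5, H), (p6, G), (p5, E).
P accepts in {p0, p2, p3, p4, p5} and Q accepts in {A, B, D, E, F, H}. In every reachable pair the two components are either both accepting — (p0, A), (p2, B), (p3, F), (p4, D), (p5, H), (p5, E) — or both non-accepting, so no string is accepted by exactly one of the machines: L(P) \ L(Q) and L(Q) \ L(P) are both empty.
Hence every string is accepted by P iff it is accepted by Q, and the two languages coincide.

Yes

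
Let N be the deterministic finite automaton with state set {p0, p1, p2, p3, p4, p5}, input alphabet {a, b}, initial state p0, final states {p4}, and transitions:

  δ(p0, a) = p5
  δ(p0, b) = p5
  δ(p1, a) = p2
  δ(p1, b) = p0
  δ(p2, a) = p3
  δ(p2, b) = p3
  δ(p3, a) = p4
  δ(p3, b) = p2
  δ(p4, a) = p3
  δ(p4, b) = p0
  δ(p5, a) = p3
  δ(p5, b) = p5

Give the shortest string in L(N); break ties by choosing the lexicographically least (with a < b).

aaa

A breadth-first search from p0 reaches an accepting state first via the path p0 → p5 → p3 → p4 on input aaa.
No string of length < 3 is accepted (BFS exhausts all shorter strings without reaching an accepting state), and aaa is the lexicographically least accepting string of length 3.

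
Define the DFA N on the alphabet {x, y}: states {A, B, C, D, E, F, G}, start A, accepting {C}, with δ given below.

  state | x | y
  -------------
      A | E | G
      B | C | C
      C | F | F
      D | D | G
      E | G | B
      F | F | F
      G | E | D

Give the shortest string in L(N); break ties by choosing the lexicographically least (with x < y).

xyx

A breadth-first search from A reaches an accepting state first via the path A → E → B → C on input xyx.
No string of length < 3 is accepted (BFS exhausts all shorter strings without reaching an accepting state), and xyx is the lexicographically least accepting string of length 3.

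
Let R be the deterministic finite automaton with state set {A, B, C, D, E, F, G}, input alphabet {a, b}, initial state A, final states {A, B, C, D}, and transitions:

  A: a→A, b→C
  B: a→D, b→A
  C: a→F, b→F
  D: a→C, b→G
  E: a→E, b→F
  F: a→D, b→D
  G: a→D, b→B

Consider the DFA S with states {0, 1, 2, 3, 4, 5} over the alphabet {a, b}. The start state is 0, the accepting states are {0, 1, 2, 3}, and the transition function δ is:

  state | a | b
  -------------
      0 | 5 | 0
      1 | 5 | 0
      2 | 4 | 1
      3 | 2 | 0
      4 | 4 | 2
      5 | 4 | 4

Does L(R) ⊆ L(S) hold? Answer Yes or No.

The string a is in L(R) but not in L(S).
So L(R) ⊄ L(S).

No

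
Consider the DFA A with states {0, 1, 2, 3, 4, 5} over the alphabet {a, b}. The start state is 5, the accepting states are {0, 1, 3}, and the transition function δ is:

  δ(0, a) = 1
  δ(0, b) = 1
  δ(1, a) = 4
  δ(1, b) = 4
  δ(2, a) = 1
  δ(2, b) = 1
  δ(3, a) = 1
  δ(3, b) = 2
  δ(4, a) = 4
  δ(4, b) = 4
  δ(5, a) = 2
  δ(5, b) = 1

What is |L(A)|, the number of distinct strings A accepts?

The useful subgraph on states {1, 2, 5} is acyclic, so L(A) is finite; the longest accepting path visits 3 useful states, giving maximum string length 2.
Counting accepting paths from 5 by length: 1 of length 1, 2 of length 2. Total 3.

3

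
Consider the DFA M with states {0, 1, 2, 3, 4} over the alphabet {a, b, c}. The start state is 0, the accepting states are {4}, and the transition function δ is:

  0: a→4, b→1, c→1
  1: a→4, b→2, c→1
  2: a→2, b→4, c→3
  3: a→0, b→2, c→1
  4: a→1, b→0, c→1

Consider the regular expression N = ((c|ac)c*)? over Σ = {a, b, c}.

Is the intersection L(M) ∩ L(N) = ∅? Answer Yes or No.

Yes

Converting the expression N to a DFA (subset construction, then merging equivalent states) gives the minimal DFA with states {n0, n1, n2, n3}, start state n0, accepting states {n0, n3} and transitions n0: a→n1, b→n2, c→n3; n1: a→n2, b→n2, c→n3; n2: a→n2, b→n2, c→n2; n3: a→n2, b→n2, c→n3.
Exploring the product automaton M × N from the start pair (0, n0), following both machines on each input symbol, reaches 8 state pairs: (0, n0), (4, n1), (1, n2), (1, n3), (0, n2), (4, n2), (2, n2), (3, n2).
M accepts in {4} and N accepts in {n0, n3}; no reachable pair has both components accepting, so no string drives both machines to acceptance simultaneously and L(M) ∩ L(N) = ∅.
So no string is accepted by both, and the intersection is empty.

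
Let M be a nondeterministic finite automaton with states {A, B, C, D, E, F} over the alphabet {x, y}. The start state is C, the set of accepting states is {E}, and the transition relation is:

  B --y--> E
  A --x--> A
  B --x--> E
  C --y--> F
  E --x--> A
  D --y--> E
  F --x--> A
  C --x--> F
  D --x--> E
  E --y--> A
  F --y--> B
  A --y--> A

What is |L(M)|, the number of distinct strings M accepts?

The useful subgraph on states {B, C, E, F} is acyclic, so L(M) is finite; the longest accepting path visits 4 useful states, giving maximum string length 3.
Counting accepting paths from C by length: 4 of length 3. Total 4.

4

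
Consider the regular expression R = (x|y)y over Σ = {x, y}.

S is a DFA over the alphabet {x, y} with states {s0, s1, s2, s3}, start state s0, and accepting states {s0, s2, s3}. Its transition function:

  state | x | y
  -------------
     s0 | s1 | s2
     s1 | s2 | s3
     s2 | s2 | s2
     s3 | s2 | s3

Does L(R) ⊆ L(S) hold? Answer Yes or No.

Yes

Converting the expression R to a DFA (subset construction, then merging equivalent states) gives the minimal DFA with states {r0, r1, r2, r3}, start state r0, accepting states {r3} and transitions r0: x→r1, y→r1; r1: x→r2, y→r3; r2: x→r2, y→r2; r3: x→r2, y→r2.
Exploring the product automaton R × S from the start pair (r0, s0), following both machines on each input symbol, reaches 7 state pairs: (r0, s0), (r1, s1), (r1, s2), (r2, s2), (r3, s3), (r3, s2), (r2, s3).
R accepts in {r3} and S accepts in {s0, s2, s3}. The reachable pairs whose R-component is accepting are (r3, s3), (r3, s2); in each of them the S-component is accepting too, so the product for L(R) \ L(S) (R-component accepting, S-component rejecting) has no reachable accepting pair and the difference is empty.
Hence every string in L(R) is also in L(S).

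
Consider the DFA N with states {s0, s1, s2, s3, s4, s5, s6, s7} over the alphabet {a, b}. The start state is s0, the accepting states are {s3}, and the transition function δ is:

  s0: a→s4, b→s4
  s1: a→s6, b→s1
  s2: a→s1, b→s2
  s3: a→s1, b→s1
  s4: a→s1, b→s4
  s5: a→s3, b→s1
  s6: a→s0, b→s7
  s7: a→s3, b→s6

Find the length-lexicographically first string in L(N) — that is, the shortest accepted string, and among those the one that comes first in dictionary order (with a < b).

A breadth-first search from s0 reaches an accepting state first via the path s0 → s4 → s1 → s6 → s7 → s3 on input aaaba.
No string of length < 5 is accepted (BFS exhausts all shorter strings without reaching an accepting state), and aaaba is the lexicographically least accepting string of length 5.

aaaba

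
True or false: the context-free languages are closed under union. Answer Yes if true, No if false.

Take grammars for L₁ and L₂ with disjoint nonterminals and start symbols S₁, S₂; the grammar with a new start symbol and productions S → S₁ | S₂ generates L₁ ∪ L₂.
So the context-free languages are closed under union.

Yes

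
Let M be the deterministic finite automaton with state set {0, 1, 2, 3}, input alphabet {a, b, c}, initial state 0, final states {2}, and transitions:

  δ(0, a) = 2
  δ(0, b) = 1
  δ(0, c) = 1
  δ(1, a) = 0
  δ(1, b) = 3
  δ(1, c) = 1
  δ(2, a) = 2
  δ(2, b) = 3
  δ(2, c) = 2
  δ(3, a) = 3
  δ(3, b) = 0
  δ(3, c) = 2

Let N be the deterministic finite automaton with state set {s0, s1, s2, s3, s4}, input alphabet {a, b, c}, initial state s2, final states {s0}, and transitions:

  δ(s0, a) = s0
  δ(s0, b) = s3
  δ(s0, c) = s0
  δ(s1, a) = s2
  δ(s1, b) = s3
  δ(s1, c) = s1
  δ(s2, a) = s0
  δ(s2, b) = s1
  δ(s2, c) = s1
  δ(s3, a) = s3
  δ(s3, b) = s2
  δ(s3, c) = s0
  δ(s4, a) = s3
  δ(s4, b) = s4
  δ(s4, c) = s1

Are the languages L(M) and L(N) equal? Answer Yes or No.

Exploring the product automaton M × N from the start pair (0, s2), following both machines on each input symbol, reaches 4 state pairs: (0, s2), (2, s0), (1, s1), (3, s3).
M accepts in {2} and N accepts in {s0}. In every reachable pair the two components are either both accepting — (2, s0) — or both non-accepting, so no string is accepted by exactly one of the machines: L(M) \ L(N) and L(N) \ L(M) are both empty.
Hence every string is accepted by M iff it is accepted by N, and the two languages coincide.

Yes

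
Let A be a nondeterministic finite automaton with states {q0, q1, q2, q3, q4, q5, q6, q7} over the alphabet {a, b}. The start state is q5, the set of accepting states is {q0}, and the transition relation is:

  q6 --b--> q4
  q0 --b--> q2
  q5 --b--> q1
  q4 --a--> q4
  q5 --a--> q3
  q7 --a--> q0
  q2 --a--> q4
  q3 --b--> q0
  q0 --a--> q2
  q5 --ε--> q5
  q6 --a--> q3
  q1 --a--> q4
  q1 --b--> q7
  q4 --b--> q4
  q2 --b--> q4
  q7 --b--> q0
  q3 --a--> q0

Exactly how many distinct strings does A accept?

The useful subgraph on states {q0, q1, q3, q5, q7} is acyclic, so L(A) is finite; the longest accepting path visits 4 useful states, giving maximum string length 3.
Counting accepting paths from q5 by length: 2 of length 2, 2 of length 3. Total 4.

4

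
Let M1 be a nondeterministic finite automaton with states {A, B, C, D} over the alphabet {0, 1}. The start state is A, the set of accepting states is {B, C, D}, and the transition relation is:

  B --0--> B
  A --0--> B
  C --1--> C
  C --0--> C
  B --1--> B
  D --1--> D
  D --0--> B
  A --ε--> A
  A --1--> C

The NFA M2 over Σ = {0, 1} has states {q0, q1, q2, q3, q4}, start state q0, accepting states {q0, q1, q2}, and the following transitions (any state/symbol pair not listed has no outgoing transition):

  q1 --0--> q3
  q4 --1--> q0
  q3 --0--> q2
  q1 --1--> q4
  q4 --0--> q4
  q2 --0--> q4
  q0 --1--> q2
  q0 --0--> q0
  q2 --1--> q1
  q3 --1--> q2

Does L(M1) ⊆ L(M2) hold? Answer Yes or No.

No

The string 10 is in L(M1) but not in L(M2).
So L(M1) ⊄ L(M2).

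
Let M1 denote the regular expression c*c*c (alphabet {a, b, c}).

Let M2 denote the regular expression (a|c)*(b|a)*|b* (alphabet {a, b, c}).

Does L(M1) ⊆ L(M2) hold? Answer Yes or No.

Yes

Converting the expression M1 to a DFA (subset construction, then merging equivalent states) gives the minimal DFA with states {r0, r1, r2}, start state r0, accepting states {r2} and transitions r0: a→r1, b→r1, c→r2; r1: a→r1, b→r1, c→r1; r2: a→r1, b→r1, c→r2.
Converting the expression M2 to a DFA (subset construction, then merging equivalent states) gives the minimal DFA with states {t0, t1, t2}, start state t0, accepting states {t0, t1} and transitions t0: a→t0, b→t1, c→t0; t1: a→t1, b→t1, c→t2; t2: a→t2, b→t2, c→t2.
Exploring the product automaton M1 × M2 from the start pair (r0, t0), following both machines on each input symbol, reaches 5 state pairs: (r0, t0), (r1, t0), (r1, t1), (r2, t0), (r1, t2).
M1 accepts in {r2} and M2 accepts in {t0, t1}. The reachable pairs whose M1-component is accepting are (r2, t0); in each of them the M2-component is accepting too, so the product for L(M1) \ L(M2) (M1-component accepting, M2-component rejecting) has no reachable accepting pair and the difference is empty.
Hence every string in L(M1) is also in L(M2).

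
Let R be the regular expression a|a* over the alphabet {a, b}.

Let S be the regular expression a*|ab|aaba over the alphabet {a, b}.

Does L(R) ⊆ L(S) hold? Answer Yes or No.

Converting the expression R to a DFA (subset construction, then merging equivalent states) gives the minimal DFA with states {r0, r1}, start state r0, accepting states {r0} and transitions r0: a→r0, b→r1; r1: a→r1, b→r1.
Converting the expression S to a DFA (subset construction, then merging equivalent states) gives the minimal DFA with states {s0, s1, s2, s3, s4, s5, s6}, start state s0, accepting states {s0, s1, s3, s4, s5} and transitions s0: a→s1, b→s2; s1: a→s3, b→s4; s2: a→s2, b→s2; s3: a→s5, b→s6; s4: a→s2, b→s2; s5: a→s5, b→s2; s6: a→s4, b→s2.
Exploring the product automaton R × S from the start pair (r0, s0), following both machines on each input symbol, reaches 7 state pairs: (r0, s0), (r0, s1), (r1, s2), (r0, s3), (r1, s4), (r0, s5), (r1, s6).
R accepts in {r0} and S accepts in {s0, s1, s3, s4, s5}. The reachable pairs whose R-component is accepting are (r0, s0), (r0, s1), (r0, s3), (r0, s5); in each of them the S-component is accepting too, so the product for L(R) \ L(S) (R-component accepting, S-component rejecting) has no reachable accepting pair and the difference is empty.
Hence every string in L(R) is also in L(S).

Yes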